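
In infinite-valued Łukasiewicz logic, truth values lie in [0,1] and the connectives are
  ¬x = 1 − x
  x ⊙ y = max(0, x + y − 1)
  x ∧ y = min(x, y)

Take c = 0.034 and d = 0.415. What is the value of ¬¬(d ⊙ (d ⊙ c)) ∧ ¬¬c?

0.000

d ⊙ c = max(0, 0.415 + 0.034 − 1) = max(0, -0.551) = 0.000
d ⊙ (d ⊙ c) = max(0, 0.415 + 0.000 − 1) = max(0, -0.585) = 0.000
¬(d ⊙ (d ⊙ c)) = 1 − 0.000 = 1.000
¬¬(d ⊙ (d ⊙ c)) = 1 − 1.000 = 0.000
¬c = 1 − 0.034 = 0.966
¬¬c = 1 − 0.966 = 0.034
¬¬(d ⊙ (d ⊙ c)) ∧ ¬¬c = min(0.000, 0.034) = 0.000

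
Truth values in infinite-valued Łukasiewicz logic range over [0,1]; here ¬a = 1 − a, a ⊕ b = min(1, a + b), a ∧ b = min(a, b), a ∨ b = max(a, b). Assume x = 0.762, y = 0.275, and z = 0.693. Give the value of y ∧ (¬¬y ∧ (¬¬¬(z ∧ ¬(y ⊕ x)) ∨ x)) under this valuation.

0.275

¬y = 1 − 0.275 = 0.725
¬¬y = 1 − 0.725 = 0.275
y ⊕ x = min(1, 0.275 + 0.762) = min(1, 1.037) = 1.000
¬(y ⊕ x) = 1 − 1.000 = 0.000
z ∧ ¬(y ⊕ x) = min(0.693, 0.000) = 0.000
¬(z ∧ ¬(y ⊕ x)) = 1 − 0.000 = 1.000
¬¬(z ∧ ¬(y ⊕ x)) = 1 − 1.000 = 0.000
¬¬¬(z ∧ ¬(y ⊕ x)) = 1 − 0.000 = 1.000
¬¬¬(z ∧ ¬(y ⊕ x)) ∨ x = max(1.000, 0.762) = 1.000
¬¬y ∧ (¬¬¬(z ∧ ¬(y ⊕ x)) ∨ x) = min(0.275, 1.000) = 0.275
y ∧ (¬¬y ∧ (¬¬¬(z ∧ ¬(y ⊕ x)) ∨ x)) = min(0.275, 0.275) = 0.275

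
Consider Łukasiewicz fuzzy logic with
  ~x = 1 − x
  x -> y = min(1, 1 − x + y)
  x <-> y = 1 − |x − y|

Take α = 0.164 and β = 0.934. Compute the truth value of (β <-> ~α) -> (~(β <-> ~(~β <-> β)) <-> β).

~α = 1 − 0.164 = 0.836
β <-> ~α = 1 − |0.934 − 0.836| = 1 − 0.098 = 0.902
~β = 1 − 0.934 = 0.066
~β <-> β = 1 − |0.066 − 0.934| = 1 − 0.868 = 0.132
~(~β <-> β) = 1 − 0.132 = 0.868
β <-> ~(~β <-> β) = 1 − |0.934 − 0.868| = 1 − 0.066 = 0.934
~(β <-> ~(~β <-> β)) = 1 − 0.934 = 0.066
~(β <-> ~(~β <-> β)) <-> β = 1 − |0.066 − 0.934| = 1 − 0.868 = 0.132
(β <-> ~α) -> (~(β <-> ~(~β <-> β)) <-> β) = min(1, 1 − 0.902 + 0.132) = min(1, 0.230) = 0.230

0.230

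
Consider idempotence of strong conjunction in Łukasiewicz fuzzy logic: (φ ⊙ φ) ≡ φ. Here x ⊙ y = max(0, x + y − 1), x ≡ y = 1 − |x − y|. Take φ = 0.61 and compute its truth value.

0.61

φ ⊙ φ = max(0, 0.61 + 0.61 − 1) = max(0, 0.22) = 0.22
(φ ⊙ φ) ≡ φ = 1 − |0.22 − 0.61| = 1 − 0.39 = 0.61
(The value 0.61 < 1 shows this instance is not satisfied; fails in Ł∞ since a ⊗ a = max(0, 2a−1) ≠ a in general.)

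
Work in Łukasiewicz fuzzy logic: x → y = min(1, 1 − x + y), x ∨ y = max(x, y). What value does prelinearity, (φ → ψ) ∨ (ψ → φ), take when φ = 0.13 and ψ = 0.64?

1.00

φ → ψ = min(1, 1 − 0.13 + 0.64) = min(1, 1.51) = 1.00
ψ → φ = min(1, 1 − 0.64 + 0.13) = min(1, 0.49) = 0.49
(φ → ψ) ∨ (ψ → φ) = max(1.00, 0.49) = 1.00
(As expected: a Ł∞-tautology — holds in every MV-chain.)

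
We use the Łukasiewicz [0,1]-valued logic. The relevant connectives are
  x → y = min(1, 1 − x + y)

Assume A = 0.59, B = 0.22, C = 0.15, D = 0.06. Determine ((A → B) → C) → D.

0.54

A → B = min(1, 1 − 0.59 + 0.22) = min(1, 0.63) = 0.63
(A → B) → C = min(1, 1 − 0.63 + 0.15) = min(1, 0.52) = 0.52
((A → B) → C) → D = min(1, 1 − 0.52 + 0.06) = min(1, 0.54) = 0.54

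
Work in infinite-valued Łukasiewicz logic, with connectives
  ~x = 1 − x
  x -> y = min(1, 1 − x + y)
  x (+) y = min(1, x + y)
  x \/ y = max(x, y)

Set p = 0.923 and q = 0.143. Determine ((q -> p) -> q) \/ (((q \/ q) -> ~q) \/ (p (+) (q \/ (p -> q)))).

q -> p = min(1, 1 − 0.143 + 0.923) = min(1, 1.780) = 1.000
(q -> p) -> q = min(1, 1 − 1.000 + 0.143) = min(1, 0.143) = 0.143
q \/ q = max(0.143, 0.143) = 0.143
~q = 1 − 0.143 = 0.857
(q \/ q) -> ~q = min(1, 1 − 0.143 + 0.857) = min(1, 1.714) = 1.000
p -> q = min(1, 1 − 0.923 + 0.143) = min(1, 0.220) = 0.220
q \/ (p -> q) = max(0.143, 0.220) = 0.220
p (+) (q \/ (p -> q)) = min(1, 0.923 + 0.220) = min(1, 1.143) = 1.000
((q \/ q) -> ~q) \/ (p (+) (q \/ (p -> q))) = max(1.000, 1.000) = 1.000
((q -> p) -> q) \/ (((q \/ q) -> ~q) \/ (p (+) (q \/ (p -> q)))) = max(0.143, 1.000) = 1.000

1.000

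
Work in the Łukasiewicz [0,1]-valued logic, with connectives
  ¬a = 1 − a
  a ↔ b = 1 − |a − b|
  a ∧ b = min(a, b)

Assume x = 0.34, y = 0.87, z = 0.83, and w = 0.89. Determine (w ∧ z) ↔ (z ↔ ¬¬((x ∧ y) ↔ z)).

w ∧ z = min(0.89, 0.83) = 0.83
x ∧ y = min(0.34, 0.87) = 0.34
(x ∧ y) ↔ z = 1 − |0.34 − 0.83| = 1 − 0.49 = 0.51
¬((x ∧ y) ↔ z) = 1 − 0.51 = 0.49
¬¬((x ∧ y) ↔ z) = 1 − 0.49 = 0.51
z ↔ ¬¬((x ∧ y) ↔ z) = 1 − |0.83 − 0.51| = 1 − 0.32 = 0.68
(w ∧ z) ↔ (z ↔ ¬¬((x ∧ y) ↔ z)) = 1 − |0.83 − 0.68| = 1 − 0.15 = 0.85

0.85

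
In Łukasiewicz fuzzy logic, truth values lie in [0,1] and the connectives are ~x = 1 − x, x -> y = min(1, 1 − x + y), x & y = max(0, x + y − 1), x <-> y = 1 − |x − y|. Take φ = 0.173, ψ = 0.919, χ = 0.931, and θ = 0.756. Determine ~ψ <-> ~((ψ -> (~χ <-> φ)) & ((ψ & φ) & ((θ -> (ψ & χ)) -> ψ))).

~ψ = 1 − 0.919 = 0.081
~χ = 1 − 0.931 = 0.069
~χ <-> φ = 1 − |0.069 − 0.173| = 1 − 0.104 = 0.896
ψ -> (~χ <-> φ) = min(1, 1 − 0.919 + 0.896) = min(1, 0.977) = 0.977
ψ & φ = max(0, 0.919 + 0.173 − 1) = max(0, 0.092) = 0.092
ψ & χ = max(0, 0.919 + 0.931 − 1) = max(0, 0.850) = 0.850
θ -> (ψ & χ) = min(1, 1 − 0.756 + 0.850) = min(1, 1.094) = 1.000
(θ -> (ψ & χ)) -> ψ = min(1, 1 − 1.000 + 0.919) = min(1, 0.919) = 0.919
(ψ & φ) & ((θ -> (ψ & χ)) -> ψ) = max(0, 0.092 + 0.919 − 1) = max(0, 0.011) = 0.011
(ψ -> (~χ <-> φ)) & ((ψ & φ) & ((θ -> (ψ & χ)) -> ψ)) = max(0, 0.977 + 0.011 − 1) = max(0, -0.012) = 0.000
~((ψ -> (~χ <-> φ)) & ((ψ & φ) & ((θ -> (ψ & χ)) -> ψ))) = 1 − 0.000 = 1.000
~ψ <-> ~((ψ -> (~χ <-> φ)) & ((ψ & φ) & ((θ -> (ψ & χ)) -> ψ))) = 1 − |0.081 − 1.000| = 1 − 0.919 = 0.081

0.081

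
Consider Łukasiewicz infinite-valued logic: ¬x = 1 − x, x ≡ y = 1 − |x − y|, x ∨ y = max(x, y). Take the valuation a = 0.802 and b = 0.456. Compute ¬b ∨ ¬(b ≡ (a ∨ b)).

¬b = 1 − 0.456 = 0.544
a ∨ b = max(0.802, 0.456) = 0.802
b ≡ (a ∨ b) = 1 − |0.456 − 0.802| = 1 − 0.346 = 0.654
¬(b ≡ (a ∨ b)) = 1 − 0.654 = 0.346
¬b ∨ ¬(b ≡ (a ∨ b)) = max(0.544, 0.346) = 0.544

0.544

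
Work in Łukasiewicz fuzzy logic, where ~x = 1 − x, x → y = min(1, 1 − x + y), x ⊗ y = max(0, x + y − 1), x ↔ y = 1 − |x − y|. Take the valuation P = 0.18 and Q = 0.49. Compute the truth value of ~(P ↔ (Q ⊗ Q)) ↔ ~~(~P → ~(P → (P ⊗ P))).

0.82

Q ⊗ Q = max(0, 0.49 + 0.49 − 1) = max(0, -0.02) = 0.00
P ↔ (Q ⊗ Q) = 1 − |0.18 − 0.00| = 1 − 0.18 = 0.82
~(P ↔ (Q ⊗ Q)) = 1 − 0.82 = 0.18
~P = 1 − 0.18 = 0.82
P ⊗ P = max(0, 0.18 + 0.18 − 1) = max(0, -0.64) = 0.00
P → (P ⊗ P) = min(1, 1 − 0.18 + 0.00) = min(1, 0.82) = 0.82
~(P → (P ⊗ P)) = 1 − 0.82 = 0.18
~P → ~(P → (P ⊗ P)) = min(1, 1 − 0.82 + 0.18) = min(1, 0.36) = 0.36
~(~P → ~(P → (P ⊗ P))) = 1 − 0.36 = 0.64
~~(~P → ~(P → (P ⊗ P))) = 1 − 0.64 = 0.36
~(P ↔ (Q ⊗ Q)) ↔ ~~(~P → ~(P → (P ⊗ P))) = 1 − |0.18 − 0.36| = 1 − 0.18 = 0.82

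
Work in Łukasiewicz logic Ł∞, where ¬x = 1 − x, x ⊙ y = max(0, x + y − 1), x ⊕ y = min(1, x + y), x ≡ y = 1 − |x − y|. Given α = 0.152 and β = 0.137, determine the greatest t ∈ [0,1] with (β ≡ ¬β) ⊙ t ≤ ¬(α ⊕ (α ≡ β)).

0.726

¬β = 1 − 0.137 = 0.863
β ≡ ¬β = 1 − |0.137 − 0.863| = 1 − 0.726 = 0.274
So the left factor is β ≡ ¬β = 0.274.
α ≡ β = 1 − |0.152 − 0.137| = 1 − 0.015 = 0.985
α ⊕ (α ≡ β) = min(1, 0.152 + 0.985) = min(1, 1.137) = 1.000
¬(α ⊕ (α ≡ β)) = 1 − 1.000 = 0.000
So the right-hand bound is ¬(α ⊕ (α ≡ β)) = 0.000.
The residuum of the Łukasiewicz t-norm gives the supremum: min(1, 1 − 0.274 + 0.000).
1 − 0.274 + 0.000 = 0.726, so t = min(1, 0.726) = 0.726.
Check: 0.274 ⊙ 0.726 = max(0, 0.000) = 0.000 ≤ 0.000.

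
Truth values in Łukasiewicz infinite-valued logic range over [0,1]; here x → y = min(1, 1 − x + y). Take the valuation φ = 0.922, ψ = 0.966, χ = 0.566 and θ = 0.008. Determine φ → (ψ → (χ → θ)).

0.554

χ → θ = min(1, 1 − 0.566 + 0.008) = min(1, 0.442) = 0.442
ψ → (χ → θ) = min(1, 1 − 0.966 + 0.442) = min(1, 0.476) = 0.476
φ → (ψ → (χ → θ)) = min(1, 1 − 0.922 + 0.476) = min(1, 0.554) = 0.554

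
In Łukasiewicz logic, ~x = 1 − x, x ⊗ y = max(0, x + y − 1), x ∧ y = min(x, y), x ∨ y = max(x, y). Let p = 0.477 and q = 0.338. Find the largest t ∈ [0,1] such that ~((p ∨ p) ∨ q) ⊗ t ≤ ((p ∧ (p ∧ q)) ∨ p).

0.954

p ∨ p = max(0.477, 0.477) = 0.477
(p ∨ p) ∨ q = max(0.477, 0.338) = 0.477
~((p ∨ p) ∨ q) = 1 − 0.477 = 0.523
So the left factor is ~((p ∨ p) ∨ q) = 0.523.
p ∧ q = min(0.477, 0.338) = 0.338
p ∧ (p ∧ q) = min(0.477, 0.338) = 0.338
(p ∧ (p ∧ q)) ∨ p = max(0.338, 0.477) = 0.477
So the right-hand bound is (p ∧ (p ∧ q)) ∨ p = 0.477.
The residuum of the Łukasiewicz t-norm gives the supremum: min(1, 1 − 0.523 + 0.477).
1 − 0.523 + 0.477 = 0.954, so t = min(1, 0.954) = 0.954.
Check: 0.523 ⊗ 0.954 = max(0, 0.477) = 0.477 ≤ 0.477.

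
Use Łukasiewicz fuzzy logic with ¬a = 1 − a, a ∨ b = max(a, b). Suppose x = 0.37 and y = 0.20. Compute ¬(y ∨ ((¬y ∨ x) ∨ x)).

0.20

¬y = 1 − 0.20 = 0.80
¬y ∨ x = max(0.80, 0.37) = 0.80
(¬y ∨ x) ∨ x = max(0.80, 0.37) = 0.80
y ∨ ((¬y ∨ x) ∨ x) = max(0.20, 0.80) = 0.80
¬(y ∨ ((¬y ∨ x) ∨ x)) = 1 − 0.80 = 0.20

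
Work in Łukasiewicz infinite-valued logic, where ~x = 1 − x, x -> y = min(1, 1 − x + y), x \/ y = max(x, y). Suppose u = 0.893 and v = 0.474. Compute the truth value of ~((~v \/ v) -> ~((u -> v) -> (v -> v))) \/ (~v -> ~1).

0.526

~v = 1 − 0.474 = 0.526
~v \/ v = max(0.526, 0.474) = 0.526
u -> v = min(1, 1 − 0.893 + 0.474) = min(1, 0.581) = 0.581
v -> v = min(1, 1 − 0.474 + 0.474) = min(1, 1.000) = 1.000
(u -> v) -> (v -> v) = min(1, 1 − 0.581 + 1.000) = min(1, 1.419) = 1.000
~((u -> v) -> (v -> v)) = 1 − 1.000 = 0.000
(~v \/ v) -> ~((u -> v) -> (v -> v)) = min(1, 1 − 0.526 + 0.000) = min(1, 0.474) = 0.474
~((~v \/ v) -> ~((u -> v) -> (v -> v))) = 1 − 0.474 = 0.526
~1 = 1 − 1.000 = 0.000
~v -> ~1 = min(1, 1 − 0.526 + 0.000) = min(1, 0.474) = 0.474
~((~v \/ v) -> ~((u -> v) -> (v -> v))) \/ (~v -> ~1) = max(0.526, 0.474) = 0.526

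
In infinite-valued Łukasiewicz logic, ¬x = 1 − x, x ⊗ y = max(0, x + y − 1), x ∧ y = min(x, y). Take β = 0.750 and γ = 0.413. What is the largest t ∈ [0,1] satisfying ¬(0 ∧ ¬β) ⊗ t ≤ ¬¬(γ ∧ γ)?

¬β = 1 − 0.750 = 0.250
0 ∧ ¬β = min(0.000, 0.250) = 0.000
¬(0 ∧ ¬β) = 1 − 0.000 = 1.000
So the left factor is ¬(0 ∧ ¬β) = 1.000.
γ ∧ γ = min(0.413, 0.413) = 0.413
¬(γ ∧ γ) = 1 − 0.413 = 0.587
¬¬(γ ∧ γ) = 1 − 0.587 = 0.413
So the right-hand bound is ¬¬(γ ∧ γ) = 0.413.
The residuum of the Łukasiewicz t-norm gives the supremum: min(1, 1 − 1.000 + 0.413).
1 − 1.000 + 0.413 = 0.413, so t = min(1, 0.413) = 0.413.
Check: 1.000 ⊗ 0.413 = max(0, 0.413) = 0.413 ≤ 0.413.

0.413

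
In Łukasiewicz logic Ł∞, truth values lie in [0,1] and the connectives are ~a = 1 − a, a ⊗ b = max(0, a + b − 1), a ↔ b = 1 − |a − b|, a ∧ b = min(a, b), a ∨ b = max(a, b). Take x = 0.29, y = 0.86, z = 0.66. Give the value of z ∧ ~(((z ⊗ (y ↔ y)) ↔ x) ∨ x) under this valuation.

0.37

y ↔ y = 1 − |0.86 − 0.86| = 1 − 0.00 = 1.00
z ⊗ (y ↔ y) = max(0, 0.66 + 1.00 − 1) = max(0, 0.66) = 0.66
(z ⊗ (y ↔ y)) ↔ x = 1 − |0.66 − 0.29| = 1 − 0.37 = 0.63
((z ⊗ (y ↔ y)) ↔ x) ∨ x = max(0.63, 0.29) = 0.63
~(((z ⊗ (y ↔ y)) ↔ x) ∨ x) = 1 − 0.63 = 0.37
z ∧ ~(((z ⊗ (y ↔ y)) ↔ x) ∨ x) = min(0.66, 0.37) = 0.37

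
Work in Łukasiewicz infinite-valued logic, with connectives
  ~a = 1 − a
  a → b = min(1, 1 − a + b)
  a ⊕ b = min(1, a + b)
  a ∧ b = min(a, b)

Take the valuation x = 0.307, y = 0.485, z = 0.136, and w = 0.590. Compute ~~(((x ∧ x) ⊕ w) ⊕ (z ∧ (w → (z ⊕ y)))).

1.000

x ∧ x = min(0.307, 0.307) = 0.307
(x ∧ x) ⊕ w = min(1, 0.307 + 0.590) = min(1, 0.897) = 0.897
z ⊕ y = min(1, 0.136 + 0.485) = min(1, 0.621) = 0.621
w → (z ⊕ y) = min(1, 1 − 0.590 + 0.621) = min(1, 1.031) = 1.000
z ∧ (w → (z ⊕ y)) = min(0.136, 1.000) = 0.136
((x ∧ x) ⊕ w) ⊕ (z ∧ (w → (z ⊕ y))) = min(1, 0.897 + 0.136) = min(1, 1.033) = 1.000
~(((x ∧ x) ⊕ w) ⊕ (z ∧ (w → (z ⊕ y)))) = 1 − 1.000 = 0.000
~~(((x ∧ x) ⊕ w) ⊕ (z ∧ (w → (z ⊕ y)))) = 1 − 0.000 = 1.000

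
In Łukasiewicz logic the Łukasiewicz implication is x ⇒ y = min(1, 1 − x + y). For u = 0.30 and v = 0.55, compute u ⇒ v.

u ⇒ v = min(1, 1 − 0.30 + 0.55) = min(1, 1.25) = 1.00
For comparison, the Gödel implication (1 if x ≤ y else y) would give 1.00.

1.00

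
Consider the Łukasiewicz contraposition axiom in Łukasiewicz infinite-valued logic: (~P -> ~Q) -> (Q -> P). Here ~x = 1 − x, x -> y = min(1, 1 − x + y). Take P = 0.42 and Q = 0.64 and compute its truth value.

1.00

~P = 1 − 0.42 = 0.58
~Q = 1 − 0.64 = 0.36
~P -> ~Q = min(1, 1 − 0.58 + 0.36) = min(1, 0.78) = 0.78
Q -> P = min(1, 1 − 0.64 + 0.42) = min(1, 0.78) = 0.78
(~P -> ~Q) -> (Q -> P) = min(1, 1 − 0.78 + 0.78) = min(1, 1.00) = 1.00
(As expected: an axiom of Ł∞, always 1.)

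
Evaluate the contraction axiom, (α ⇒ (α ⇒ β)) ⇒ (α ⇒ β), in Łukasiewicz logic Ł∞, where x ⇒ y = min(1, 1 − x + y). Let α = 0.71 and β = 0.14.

α ⇒ β = min(1, 1 − 0.71 + 0.14) = min(1, 0.43) = 0.43
α ⇒ (α ⇒ β) = min(1, 1 − 0.71 + 0.43) = min(1, 0.72) = 0.72
(α ⇒ (α ⇒ β)) ⇒ (α ⇒ β) = min(1, 1 − 0.72 + 0.43) = min(1, 0.71) = 0.71
(The value 0.71 < 1 shows this instance is not satisfied; fails in Ł∞ (the t-norm is not idempotent).)

0.71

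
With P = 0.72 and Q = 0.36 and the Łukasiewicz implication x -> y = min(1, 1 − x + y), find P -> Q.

P -> Q = min(1, 1 − 0.72 + 0.36) = min(1, 0.64) = 0.64
For comparison, the Gödel implication (1 if x ≤ y else y) would give 0.36.

0.64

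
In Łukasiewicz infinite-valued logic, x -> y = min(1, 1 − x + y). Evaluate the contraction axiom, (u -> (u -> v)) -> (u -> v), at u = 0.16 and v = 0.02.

u -> v = min(1, 1 − 0.16 + 0.02) = min(1, 0.86) = 0.86
u -> (u -> v) = min(1, 1 − 0.16 + 0.86) = min(1, 1.70) = 1.00
(u -> (u -> v)) -> (u -> v) = min(1, 1 − 1.00 + 0.86) = min(1, 0.86) = 0.86
(The value 0.86 < 1 shows this instance is not satisfied; fails in Ł∞ (the t-norm is not idempotent).)

0.86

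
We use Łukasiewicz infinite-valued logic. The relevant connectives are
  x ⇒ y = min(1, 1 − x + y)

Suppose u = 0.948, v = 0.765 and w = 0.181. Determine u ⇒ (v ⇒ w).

0.468

v ⇒ w = min(1, 1 − 0.765 + 0.181) = min(1, 0.416) = 0.416
u ⇒ (v ⇒ w) = min(1, 1 − 0.948 + 0.416) = min(1, 0.468) = 0.468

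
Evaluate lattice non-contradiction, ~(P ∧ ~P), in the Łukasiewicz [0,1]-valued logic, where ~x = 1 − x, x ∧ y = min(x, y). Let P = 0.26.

0.74

~P = 1 − 0.26 = 0.74
P ∧ ~P = min(0.26, 0.74) = 0.26
~(P ∧ ~P) = 1 − 0.26 = 0.74
(The value 0.74 < 1 shows this instance is not satisfied; not a Ł∞-tautology — its value is 1 − min(a, 1−a).)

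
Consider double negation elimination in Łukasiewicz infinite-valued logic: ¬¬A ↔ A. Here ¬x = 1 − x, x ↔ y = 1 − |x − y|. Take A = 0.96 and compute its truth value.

1.00

¬A = 1 − 0.96 = 0.04
¬¬A = 1 − 0.04 = 0.96
¬¬A ↔ A = 1 − |0.96 − 0.96| = 1 − 0.00 = 1.00
(As expected: always 1 in Ł∞ since negation is involutive.)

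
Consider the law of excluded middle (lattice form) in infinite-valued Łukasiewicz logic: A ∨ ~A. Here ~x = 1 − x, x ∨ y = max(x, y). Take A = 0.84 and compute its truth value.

0.84

~A = 1 − 0.84 = 0.16
A ∨ ~A = max(0.84, 0.16) = 0.84
(The value 0.84 < 1 shows this instance is not satisfied; not a Ł∞-tautology — its value is max(a, 1−a).)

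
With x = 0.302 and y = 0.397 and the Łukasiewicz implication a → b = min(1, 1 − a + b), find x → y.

x → y = min(1, 1 − 0.302 + 0.397) = min(1, 1.095) = 1.000
For comparison, the Gödel implication (1 if a ≤ b else b) would give 1.000.

1.000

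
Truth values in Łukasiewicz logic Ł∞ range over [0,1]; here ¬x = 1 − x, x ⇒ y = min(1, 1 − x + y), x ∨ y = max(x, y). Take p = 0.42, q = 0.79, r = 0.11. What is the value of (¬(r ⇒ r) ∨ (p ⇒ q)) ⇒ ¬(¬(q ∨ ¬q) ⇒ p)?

r ⇒ r = min(1, 1 − 0.11 + 0.11) = min(1, 1.00) = 1.00
¬(r ⇒ r) = 1 − 1.00 = 0.00
p ⇒ q = min(1, 1 − 0.42 + 0.79) = min(1, 1.37) = 1.00
¬(r ⇒ r) ∨ (p ⇒ q) = max(0.00, 1.00) = 1.00
¬q = 1 − 0.79 = 0.21
q ∨ ¬q = max(0.79, 0.21) = 0.79
¬(q ∨ ¬q) = 1 − 0.79 = 0.21
¬(q ∨ ¬q) ⇒ p = min(1, 1 − 0.21 + 0.42) = min(1, 1.21) = 1.00
¬(¬(q ∨ ¬q) ⇒ p) = 1 − 1.00 = 0.00
(¬(r ⇒ r) ∨ (p ⇒ q)) ⇒ ¬(¬(q ∨ ¬q) ⇒ p) = min(1, 1 − 1.00 + 0.00) = min(1, 0.00) = 0.00

0.00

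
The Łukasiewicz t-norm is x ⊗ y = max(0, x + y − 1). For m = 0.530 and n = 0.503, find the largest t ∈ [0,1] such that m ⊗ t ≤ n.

The residuum of the Łukasiewicz t-norm gives the supremum: min(1, 1 − 0.530 + 0.503).
1 − 0.530 + 0.503 = 0.973, so t = min(1, 0.973) = 0.973.
Check: 0.530 ⊗ 0.973 = max(0, 0.503) = 0.503 ≤ 0.503.

0.973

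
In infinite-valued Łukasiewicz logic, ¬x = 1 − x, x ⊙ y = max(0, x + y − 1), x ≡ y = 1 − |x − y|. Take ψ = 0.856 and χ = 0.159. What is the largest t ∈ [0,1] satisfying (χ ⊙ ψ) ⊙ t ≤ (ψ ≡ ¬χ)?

1.000

χ ⊙ ψ = max(0, 0.159 + 0.856 − 1) = max(0, 0.015) = 0.015
So the left factor is χ ⊙ ψ = 0.015.
¬χ = 1 − 0.159 = 0.841
ψ ≡ ¬χ = 1 − |0.856 − 0.841| = 1 − 0.015 = 0.985
So the right-hand bound is ψ ≡ ¬χ = 0.985.
The residuum of the Łukasiewicz t-norm gives the supremum: min(1, 1 − 0.015 + 0.985).
1 − 0.015 + 0.985 = 1.970, so t = min(1, 1.970) = 1.000.
Check: 0.015 ⊙ 1.000 = max(0, 0.015) = 0.015 ≤ 0.985.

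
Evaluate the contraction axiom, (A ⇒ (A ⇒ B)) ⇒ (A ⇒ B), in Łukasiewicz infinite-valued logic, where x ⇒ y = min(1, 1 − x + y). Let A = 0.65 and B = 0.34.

0.69

A ⇒ B = min(1, 1 − 0.65 + 0.34) = min(1, 0.69) = 0.69
A ⇒ (A ⇒ B) = min(1, 1 − 0.65 + 0.69) = min(1, 1.04) = 1.00
(A ⇒ (A ⇒ B)) ⇒ (A ⇒ B) = min(1, 1 − 1.00 + 0.69) = min(1, 0.69) = 0.69
(The value 0.69 < 1 shows this instance is not satisfied; fails in Ł∞ (the t-norm is not idempotent).)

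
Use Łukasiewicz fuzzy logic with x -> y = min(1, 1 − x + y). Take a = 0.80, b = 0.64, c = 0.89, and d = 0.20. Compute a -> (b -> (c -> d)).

0.87

c -> d = min(1, 1 − 0.89 + 0.20) = min(1, 0.31) = 0.31
b -> (c -> d) = min(1, 1 − 0.64 + 0.31) = min(1, 0.67) = 0.67
a -> (b -> (c -> d)) = min(1, 1 − 0.80 + 0.67) = min(1, 0.87) = 0.87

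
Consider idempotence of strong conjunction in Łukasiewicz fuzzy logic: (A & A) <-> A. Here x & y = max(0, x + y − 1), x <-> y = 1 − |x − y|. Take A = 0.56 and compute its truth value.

0.56

A & A = max(0, 0.56 + 0.56 − 1) = max(0, 0.12) = 0.12
(A & A) <-> A = 1 − |0.12 − 0.56| = 1 − 0.44 = 0.56
(The value 0.56 < 1 shows this instance is not satisfied; fails in Ł∞ since a ⊗ a = max(0, 2a−1) ≠ a in general.)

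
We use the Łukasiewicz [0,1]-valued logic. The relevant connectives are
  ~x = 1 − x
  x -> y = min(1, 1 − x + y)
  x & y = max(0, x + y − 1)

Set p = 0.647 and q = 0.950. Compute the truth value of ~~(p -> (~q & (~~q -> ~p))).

0.353

~q = 1 − 0.950 = 0.050
~~q = 1 − 0.050 = 0.950
~p = 1 − 0.647 = 0.353
~~q -> ~p = min(1, 1 − 0.950 + 0.353) = min(1, 0.403) = 0.403
~q & (~~q -> ~p) = max(0, 0.050 + 0.403 − 1) = max(0, -0.547) = 0.000
p -> (~q & (~~q -> ~p)) = min(1, 1 − 0.647 + 0.000) = min(1, 0.353) = 0.353
~(p -> (~q & (~~q -> ~p))) = 1 − 0.353 = 0.647
~~(p -> (~q & (~~q -> ~p))) = 1 − 0.647 = 0.353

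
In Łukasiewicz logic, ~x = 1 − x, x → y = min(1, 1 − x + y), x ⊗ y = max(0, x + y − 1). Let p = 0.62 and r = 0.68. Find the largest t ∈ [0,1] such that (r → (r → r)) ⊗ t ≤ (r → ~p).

0.70

r → r = min(1, 1 − 0.68 + 0.68) = min(1, 1.00) = 1.00
r → (r → r) = min(1, 1 − 0.68 + 1.00) = min(1, 1.32) = 1.00
So the left factor is r → (r → r) = 1.00.
~p = 1 − 0.62 = 0.38
r → ~p = min(1, 1 − 0.68 + 0.38) = min(1, 0.70) = 0.70
So the right-hand bound is r → ~p = 0.70.
The residuum of the Łukasiewicz t-norm gives the supremum: min(1, 1 − 1.00 + 0.70).
1 − 1.00 + 0.70 = 0.70, so t = min(1, 0.70) = 0.70.
Check: 1.00 ⊗ 0.70 = max(0, 0.70) = 0.70 ≤ 0.70.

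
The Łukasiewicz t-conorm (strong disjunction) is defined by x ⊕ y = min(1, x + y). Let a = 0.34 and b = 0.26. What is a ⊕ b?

0.60

a ⊕ b = min(1, 0.34 + 0.26) = min(1, 0.60) = 0.60
For comparison, the Gödel t-conorm max(x, y) would give 0.34.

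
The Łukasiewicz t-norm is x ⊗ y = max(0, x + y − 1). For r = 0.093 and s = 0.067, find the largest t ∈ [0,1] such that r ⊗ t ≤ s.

The residuum of the Łukasiewicz t-norm gives the supremum: min(1, 1 − 0.093 + 0.067).
1 − 0.093 + 0.067 = 0.974, so t = min(1, 0.974) = 0.974.
Check: 0.093 ⊗ 0.974 = max(0, 0.067) = 0.067 ≤ 0.067.

0.974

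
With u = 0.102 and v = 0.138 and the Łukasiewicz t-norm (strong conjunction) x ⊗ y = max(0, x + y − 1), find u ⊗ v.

0.000

u ⊗ v = max(0, 0.102 + 0.138 − 1) = max(0, -0.760) = 0.000
For comparison, the Gödel (minimum) t-norm min(x, y) would give 0.102.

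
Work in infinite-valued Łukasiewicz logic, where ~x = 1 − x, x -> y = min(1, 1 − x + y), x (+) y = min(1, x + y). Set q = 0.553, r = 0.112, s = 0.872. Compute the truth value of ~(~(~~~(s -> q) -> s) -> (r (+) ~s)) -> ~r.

s -> q = min(1, 1 − 0.872 + 0.553) = min(1, 0.681) = 0.681
~(s -> q) = 1 − 0.681 = 0.319
~~(s -> q) = 1 − 0.319 = 0.681
~~~(s -> q) = 1 − 0.681 = 0.319
~~~(s -> q) -> s = min(1, 1 − 0.319 + 0.872) = min(1, 1.553) = 1.000
~(~~~(s -> q) -> s) = 1 − 1.000 = 0.000
~s = 1 − 0.872 = 0.128
r (+) ~s = min(1, 0.112 + 0.128) = min(1, 0.240) = 0.240
~(~~~(s -> q) -> s) -> (r (+) ~s) = min(1, 1 − 0.000 + 0.240) = min(1, 1.240) = 1.000
~(~(~~~(s -> q) -> s) -> (r (+) ~s)) = 1 − 1.000 = 0.000
~r = 1 − 0.112 = 0.888
~(~(~~~(s -> q) -> s) -> (r (+) ~s)) -> ~r = min(1, 1 − 0.000 + 0.888) = min(1, 1.888) = 1.000

1.000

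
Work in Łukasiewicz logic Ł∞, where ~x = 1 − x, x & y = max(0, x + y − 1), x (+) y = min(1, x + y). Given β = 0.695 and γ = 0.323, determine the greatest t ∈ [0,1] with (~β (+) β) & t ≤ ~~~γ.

0.677

~β = 1 − 0.695 = 0.305
~β (+) β = min(1, 0.305 + 0.695) = min(1, 1.000) = 1.000
So the left factor is ~β (+) β = 1.000.
~γ = 1 − 0.323 = 0.677
~~γ = 1 − 0.677 = 0.323
~~~γ = 1 − 0.323 = 0.677
So the right-hand bound is ~~~γ = 0.677.
The residuum of the Łukasiewicz t-norm gives the supremum: min(1, 1 − 1.000 + 0.677).
1 − 1.000 + 0.677 = 0.677, so t = min(1, 0.677) = 0.677.
Check: 1.000 & 0.677 = max(0, 0.677) = 0.677 ≤ 0.677.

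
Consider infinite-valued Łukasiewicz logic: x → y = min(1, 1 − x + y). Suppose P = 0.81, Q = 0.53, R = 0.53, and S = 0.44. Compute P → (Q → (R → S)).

1.00

R → S = min(1, 1 − 0.53 + 0.44) = min(1, 0.91) = 0.91
Q → (R → S) = min(1, 1 − 0.53 + 0.91) = min(1, 1.38) = 1.00
P → (Q → (R → S)) = min(1, 1 − 0.81 + 1.00) = min(1, 1.19) = 1.00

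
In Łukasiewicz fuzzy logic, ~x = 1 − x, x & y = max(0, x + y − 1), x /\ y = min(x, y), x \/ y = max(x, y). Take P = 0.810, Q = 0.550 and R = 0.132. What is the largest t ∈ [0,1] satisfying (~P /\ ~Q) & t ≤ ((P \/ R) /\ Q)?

1.000

~P = 1 − 0.810 = 0.190
~Q = 1 − 0.550 = 0.450
~P /\ ~Q = min(0.190, 0.450) = 0.190
So the left factor is ~P /\ ~Q = 0.190.
P \/ R = max(0.810, 0.132) = 0.810
(P \/ R) /\ Q = min(0.810, 0.550) = 0.550
So the right-hand bound is (P \/ R) /\ Q = 0.550.
The residuum of the Łukasiewicz t-norm gives the supremum: min(1, 1 − 0.190 + 0.550).
1 − 0.190 + 0.550 = 1.360, so t = min(1, 1.360) = 1.000.
Check: 0.190 & 1.000 = max(0, 0.190) = 0.190 ≤ 0.550.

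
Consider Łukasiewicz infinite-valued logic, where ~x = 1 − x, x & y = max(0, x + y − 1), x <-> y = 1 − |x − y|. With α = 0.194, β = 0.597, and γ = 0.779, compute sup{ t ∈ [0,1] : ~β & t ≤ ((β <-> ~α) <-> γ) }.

~β = 1 − 0.597 = 0.403
So the left factor is ~β = 0.403.
~α = 1 − 0.194 = 0.806
β <-> ~α = 1 − |0.597 − 0.806| = 1 − 0.209 = 0.791
(β <-> ~α) <-> γ = 1 − |0.791 − 0.779| = 1 − 0.012 = 0.988
So the right-hand bound is (β <-> ~α) <-> γ = 0.988.
The residuum of the Łukasiewicz t-norm gives the supremum: min(1, 1 − 0.403 + 0.988).
1 − 0.403 + 0.988 = 1.585, so t = min(1, 1.585) = 1.000.
Check: 0.403 & 1.000 = max(0, 0.403) = 0.403 ≤ 0.988.

1.000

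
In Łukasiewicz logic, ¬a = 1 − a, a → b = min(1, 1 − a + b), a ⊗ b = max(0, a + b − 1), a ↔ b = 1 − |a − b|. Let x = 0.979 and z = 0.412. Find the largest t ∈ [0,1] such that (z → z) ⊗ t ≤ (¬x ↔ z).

0.609

z → z = min(1, 1 − 0.412 + 0.412) = min(1, 1.000) = 1.000
So the left factor is z → z = 1.000.
¬x = 1 − 0.979 = 0.021
¬x ↔ z = 1 − |0.021 − 0.412| = 1 − 0.391 = 0.609
So the right-hand bound is ¬x ↔ z = 0.609.
The residuum of the Łukasiewicz t-norm gives the supremum: min(1, 1 − 1.000 + 0.609).
1 − 1.000 + 0.609 = 0.609, so t = min(1, 0.609) = 0.609.
Check: 1.000 ⊗ 0.609 = max(0, 0.609) = 0.609 ≤ 0.609.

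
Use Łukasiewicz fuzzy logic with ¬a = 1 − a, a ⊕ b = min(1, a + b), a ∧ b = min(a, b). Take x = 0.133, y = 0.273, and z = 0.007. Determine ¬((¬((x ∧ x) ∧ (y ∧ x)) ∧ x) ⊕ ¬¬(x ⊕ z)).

x ∧ x = min(0.133, 0.133) = 0.133
y ∧ x = min(0.273, 0.133) = 0.133
(x ∧ x) ∧ (y ∧ x) = min(0.133, 0.133) = 0.133
¬((x ∧ x) ∧ (y ∧ x)) = 1 − 0.133 = 0.867
¬((x ∧ x) ∧ (y ∧ x)) ∧ x = min(0.867, 0.133) = 0.133
x ⊕ z = min(1, 0.133 + 0.007) = min(1, 0.140) = 0.140
¬(x ⊕ z) = 1 − 0.140 = 0.860
¬¬(x ⊕ z) = 1 − 0.860 = 0.140
(¬((x ∧ x) ∧ (y ∧ x)) ∧ x) ⊕ ¬¬(x ⊕ z) = min(1, 0.133 + 0.140) = min(1, 0.273) = 0.273
¬((¬((x ∧ x) ∧ (y ∧ x)) ∧ x) ⊕ ¬¬(x ⊕ z)) = 1 − 0.273 = 0.727

0.727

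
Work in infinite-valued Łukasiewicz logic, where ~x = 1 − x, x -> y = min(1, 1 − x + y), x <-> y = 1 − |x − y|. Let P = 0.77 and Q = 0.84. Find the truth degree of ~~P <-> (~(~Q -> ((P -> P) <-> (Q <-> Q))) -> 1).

0.77

~P = 1 − 0.77 = 0.23
~~P = 1 − 0.23 = 0.77
~Q = 1 − 0.84 = 0.16
P -> P = min(1, 1 − 0.77 + 0.77) = min(1, 1.00) = 1.00
Q <-> Q = 1 − |0.84 − 0.84| = 1 − 0.00 = 1.00
(P -> P) <-> (Q <-> Q) = 1 − |1.00 − 1.00| = 1 − 0.00 = 1.00
~Q -> ((P -> P) <-> (Q <-> Q)) = min(1, 1 − 0.16 + 1.00) = min(1, 1.84) = 1.00
~(~Q -> ((P -> P) <-> (Q <-> Q))) = 1 − 1.00 = 0.00
~(~Q -> ((P -> P) <-> (Q <-> Q))) -> 1 = min(1, 1 − 0.00 + 1.00) = min(1, 2.00) = 1.00
~~P <-> (~(~Q -> ((P -> P) <-> (Q <-> Q))) -> 1) = 1 − |0.77 − 1.00| = 1 − 0.23 = 0.77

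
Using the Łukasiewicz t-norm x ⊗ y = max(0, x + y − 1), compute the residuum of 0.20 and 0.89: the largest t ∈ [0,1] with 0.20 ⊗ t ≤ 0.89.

1.00

The residuum of the Łukasiewicz t-norm gives the supremum: min(1, 1 − 0.20 + 0.89).
1 − 0.20 + 0.89 = 1.69, so t = min(1, 1.69) = 1.00.
Check: 0.20 ⊗ 1.00 = max(0, 0.20) = 0.20 ≤ 0.89.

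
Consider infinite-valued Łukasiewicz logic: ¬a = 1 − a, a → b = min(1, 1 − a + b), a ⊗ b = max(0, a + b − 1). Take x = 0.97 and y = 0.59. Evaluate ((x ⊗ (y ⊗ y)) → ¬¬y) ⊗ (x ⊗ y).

0.56

y ⊗ y = max(0, 0.59 + 0.59 − 1) = max(0, 0.18) = 0.18
x ⊗ (y ⊗ y) = max(0, 0.97 + 0.18 − 1) = max(0, 0.15) = 0.15
¬y = 1 − 0.59 = 0.41
¬¬y = 1 − 0.41 = 0.59
(x ⊗ (y ⊗ y)) → ¬¬y = min(1, 1 − 0.15 + 0.59) = min(1, 1.44) = 1.00
x ⊗ y = max(0, 0.97 + 0.59 − 1) = max(0, 0.56) = 0.56
((x ⊗ (y ⊗ y)) → ¬¬y) ⊗ (x ⊗ y) = max(0, 1.00 + 0.56 − 1) = max(0, 0.56) = 0.56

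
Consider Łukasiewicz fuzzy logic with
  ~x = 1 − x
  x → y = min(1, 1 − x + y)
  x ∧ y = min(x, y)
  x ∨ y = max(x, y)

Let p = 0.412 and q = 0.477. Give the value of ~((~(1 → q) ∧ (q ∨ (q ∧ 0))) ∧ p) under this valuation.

1 → q = min(1, 1 − 1.000 + 0.477) = min(1, 0.477) = 0.477
~(1 → q) = 1 − 0.477 = 0.523
q ∧ 0 = min(0.477, 0.000) = 0.000
q ∨ (q ∧ 0) = max(0.477, 0.000) = 0.477
~(1 → q) ∧ (q ∨ (q ∧ 0)) = min(0.523, 0.477) = 0.477
(~(1 → q) ∧ (q ∨ (q ∧ 0))) ∧ p = min(0.477, 0.412) = 0.412
~((~(1 → q) ∧ (q ∨ (q ∧ 0))) ∧ p) = 1 − 0.412 = 0.588

0.588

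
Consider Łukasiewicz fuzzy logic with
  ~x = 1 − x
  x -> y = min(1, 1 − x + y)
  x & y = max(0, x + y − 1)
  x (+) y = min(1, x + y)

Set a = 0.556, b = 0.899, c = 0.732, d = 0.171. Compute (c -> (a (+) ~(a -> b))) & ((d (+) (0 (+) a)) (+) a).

0.824

a -> b = min(1, 1 − 0.556 + 0.899) = min(1, 1.343) = 1.000
~(a -> b) = 1 − 1.000 = 0.000
a (+) ~(a -> b) = min(1, 0.556 + 0.000) = min(1, 0.556) = 0.556
c -> (a (+) ~(a -> b)) = min(1, 1 − 0.732 + 0.556) = min(1, 0.824) = 0.824
0 (+) a = min(1, 0.000 + 0.556) = min(1, 0.556) = 0.556
d (+) (0 (+) a) = min(1, 0.171 + 0.556) = min(1, 0.727) = 0.727
(d (+) (0 (+) a)) (+) a = min(1, 0.727 + 0.556) = min(1, 1.283) = 1.000
(c -> (a (+) ~(a -> b))) & ((d (+) (0 (+) a)) (+) a) = max(0, 0.824 + 1.000 − 1) = max(0, 0.824) = 0.824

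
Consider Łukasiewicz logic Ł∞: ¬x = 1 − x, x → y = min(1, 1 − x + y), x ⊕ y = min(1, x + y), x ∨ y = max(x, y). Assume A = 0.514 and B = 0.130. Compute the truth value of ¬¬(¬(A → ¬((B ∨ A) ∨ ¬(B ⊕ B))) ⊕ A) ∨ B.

0.768

B ∨ A = max(0.130, 0.514) = 0.514
B ⊕ B = min(1, 0.130 + 0.130) = min(1, 0.260) = 0.260
¬(B ⊕ B) = 1 − 0.260 = 0.740
(B ∨ A) ∨ ¬(B ⊕ B) = max(0.514, 0.740) = 0.740
¬((B ∨ A) ∨ ¬(B ⊕ B)) = 1 − 0.740 = 0.260
A → ¬((B ∨ A) ∨ ¬(B ⊕ B)) = min(1, 1 − 0.514 + 0.260) = min(1, 0.746) = 0.746
¬(A → ¬((B ∨ A) ∨ ¬(B ⊕ B))) = 1 − 0.746 = 0.254
¬(A → ¬((B ∨ A) ∨ ¬(B ⊕ B))) ⊕ A = min(1, 0.254 + 0.514) = min(1, 0.768) = 0.768
¬(¬(A → ¬((B ∨ A) ∨ ¬(B ⊕ B))) ⊕ A) = 1 − 0.768 = 0.232
¬¬(¬(A → ¬((B ∨ A) ∨ ¬(B ⊕ B))) ⊕ A) = 1 − 0.232 = 0.768
¬¬(¬(A → ¬((B ∨ A) ∨ ¬(B ⊕ B))) ⊕ A) ∨ B = max(0.768, 0.130) = 0.768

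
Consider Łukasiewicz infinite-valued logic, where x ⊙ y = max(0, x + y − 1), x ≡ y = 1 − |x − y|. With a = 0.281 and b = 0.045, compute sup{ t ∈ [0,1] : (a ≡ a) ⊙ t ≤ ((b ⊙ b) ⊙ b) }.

a ≡ a = 1 − |0.281 − 0.281| = 1 − 0.000 = 1.000
So the left factor is a ≡ a = 1.000.
b ⊙ b = max(0, 0.045 + 0.045 − 1) = max(0, -0.910) = 0.000
(b ⊙ b) ⊙ b = max(0, 0.000 + 0.045 − 1) = max(0, -0.955) = 0.000
So the right-hand bound is (b ⊙ b) ⊙ b = 0.000.
The residuum of the Łukasiewicz t-norm gives the supremum: min(1, 1 − 1.000 + 0.000).
1 − 1.000 + 0.000 = 0.000, so t = min(1, 0.000) = 0.000.
Check: 1.000 ⊙ 0.000 = max(0, 0.000) = 0.000 ≤ 0.000.

0.000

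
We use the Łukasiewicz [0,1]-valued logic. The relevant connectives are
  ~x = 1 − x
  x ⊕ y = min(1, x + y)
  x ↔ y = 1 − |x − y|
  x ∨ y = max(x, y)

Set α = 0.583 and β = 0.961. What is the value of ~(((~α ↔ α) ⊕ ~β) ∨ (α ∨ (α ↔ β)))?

0.127

~α = 1 − 0.583 = 0.417
~α ↔ α = 1 − |0.417 − 0.583| = 1 − 0.166 = 0.834
~β = 1 − 0.961 = 0.039
(~α ↔ α) ⊕ ~β = min(1, 0.834 + 0.039) = min(1, 0.873) = 0.873
α ↔ β = 1 − |0.583 − 0.961| = 1 − 0.378 = 0.622
α ∨ (α ↔ β) = max(0.583, 0.622) = 0.622
((~α ↔ α) ⊕ ~β) ∨ (α ∨ (α ↔ β)) = max(0.873, 0.622) = 0.873
~(((~α ↔ α) ⊕ ~β) ∨ (α ∨ (α ↔ β))) = 1 − 0.873 = 0.127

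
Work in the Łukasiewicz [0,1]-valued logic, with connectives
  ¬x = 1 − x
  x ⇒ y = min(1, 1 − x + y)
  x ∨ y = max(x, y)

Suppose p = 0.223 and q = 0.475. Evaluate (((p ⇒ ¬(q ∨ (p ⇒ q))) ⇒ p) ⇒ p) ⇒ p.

p ⇒ q = min(1, 1 − 0.223 + 0.475) = min(1, 1.252) = 1.000
q ∨ (p ⇒ q) = max(0.475, 1.000) = 1.000
¬(q ∨ (p ⇒ q)) = 1 − 1.000 = 0.000
p ⇒ ¬(q ∨ (p ⇒ q)) = min(1, 1 − 0.223 + 0.000) = min(1, 0.777) = 0.777
(p ⇒ ¬(q ∨ (p ⇒ q))) ⇒ p = min(1, 1 − 0.777 + 0.223) = min(1, 0.446) = 0.446
((p ⇒ ¬(q ∨ (p ⇒ q))) ⇒ p) ⇒ p = min(1, 1 − 0.446 + 0.223) = min(1, 0.777) = 0.777
(((p ⇒ ¬(q ∨ (p ⇒ q))) ⇒ p) ⇒ p) ⇒ p = min(1, 1 − 0.777 + 0.223) = min(1, 0.446) = 0.446

0.446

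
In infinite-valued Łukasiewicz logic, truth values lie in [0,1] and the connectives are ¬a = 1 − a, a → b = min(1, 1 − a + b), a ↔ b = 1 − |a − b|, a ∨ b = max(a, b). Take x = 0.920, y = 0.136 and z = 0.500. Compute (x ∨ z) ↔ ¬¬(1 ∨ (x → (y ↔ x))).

0.920

x ∨ z = max(0.920, 0.500) = 0.920
y ↔ x = 1 − |0.136 − 0.920| = 1 − 0.784 = 0.216
x → (y ↔ x) = min(1, 1 − 0.920 + 0.216) = min(1, 0.296) = 0.296
1 ∨ (x → (y ↔ x)) = max(1.000, 0.296) = 1.000
¬(1 ∨ (x → (y ↔ x))) = 1 − 1.000 = 0.000
¬¬(1 ∨ (x → (y ↔ x))) = 1 − 0.000 = 1.000
(x ∨ z) ↔ ¬¬(1 ∨ (x → (y ↔ x))) = 1 − |0.920 − 1.000| = 1 − 0.080 = 0.920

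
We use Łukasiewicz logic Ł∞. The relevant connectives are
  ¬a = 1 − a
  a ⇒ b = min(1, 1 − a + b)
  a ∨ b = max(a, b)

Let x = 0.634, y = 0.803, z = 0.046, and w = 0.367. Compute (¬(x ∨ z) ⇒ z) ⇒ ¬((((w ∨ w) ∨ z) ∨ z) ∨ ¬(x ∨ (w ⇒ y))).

x ∨ z = max(0.634, 0.046) = 0.634
¬(x ∨ z) = 1 − 0.634 = 0.366
¬(x ∨ z) ⇒ z = min(1, 1 − 0.366 + 0.046) = min(1, 0.680) = 0.680
w ∨ w = max(0.367, 0.367) = 0.367
(w ∨ w) ∨ z = max(0.367, 0.046) = 0.367
((w ∨ w) ∨ z) ∨ z = max(0.367, 0.046) = 0.367
w ⇒ y = min(1, 1 − 0.367 + 0.803) = min(1, 1.436) = 1.000
x ∨ (w ⇒ y) = max(0.634, 1.000) = 1.000
¬(x ∨ (w ⇒ y)) = 1 − 1.000 = 0.000
(((w ∨ w) ∨ z) ∨ z) ∨ ¬(x ∨ (w ⇒ y)) = max(0.367, 0.000) = 0.367
¬((((w ∨ w) ∨ z) ∨ z) ∨ ¬(x ∨ (w ⇒ y))) = 1 − 0.367 = 0.633
(¬(x ∨ z) ⇒ z) ⇒ ¬((((w ∨ w) ∨ z) ∨ z) ∨ ¬(x ∨ (w ⇒ y))) = min(1, 1 − 0.680 + 0.633) = min(1, 0.953) = 0.953

0.953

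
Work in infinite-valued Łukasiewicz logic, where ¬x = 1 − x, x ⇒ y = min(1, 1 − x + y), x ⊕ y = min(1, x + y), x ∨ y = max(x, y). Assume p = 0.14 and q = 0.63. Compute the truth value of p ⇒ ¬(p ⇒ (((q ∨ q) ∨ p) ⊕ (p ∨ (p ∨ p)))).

q ∨ q = max(0.63, 0.63) = 0.63
(q ∨ q) ∨ p = max(0.63, 0.14) = 0.63
p ∨ p = max(0.14, 0.14) = 0.14
p ∨ (p ∨ p) = max(0.14, 0.14) = 0.14
((q ∨ q) ∨ p) ⊕ (p ∨ (p ∨ p)) = min(1, 0.63 + 0.14) = min(1, 0.77) = 0.77
p ⇒ (((q ∨ q) ∨ p) ⊕ (p ∨ (p ∨ p))) = min(1, 1 − 0.14 + 0.77) = min(1, 1.63) = 1.00
¬(p ⇒ (((q ∨ q) ∨ p) ⊕ (p ∨ (p ∨ p)))) = 1 − 1.00 = 0.00
p ⇒ ¬(p ⇒ (((q ∨ q) ∨ p) ⊕ (p ∨ (p ∨ p)))) = min(1, 1 − 0.14 + 0.00) = min(1, 0.86) = 0.86

0.86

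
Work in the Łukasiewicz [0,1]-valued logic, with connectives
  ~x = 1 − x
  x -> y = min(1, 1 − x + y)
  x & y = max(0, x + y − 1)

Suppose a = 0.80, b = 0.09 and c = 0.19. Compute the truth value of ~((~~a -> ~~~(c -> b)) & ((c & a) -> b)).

0.70

~a = 1 − 0.80 = 0.20
~~a = 1 − 0.20 = 0.80
c -> b = min(1, 1 − 0.19 + 0.09) = min(1, 0.90) = 0.90
~(c -> b) = 1 − 0.90 = 0.10
~~(c -> b) = 1 − 0.10 = 0.90
~~~(c -> b) = 1 − 0.90 = 0.10
~~a -> ~~~(c -> b) = min(1, 1 − 0.80 + 0.10) = min(1, 0.30) = 0.30
c & a = max(0, 0.19 + 0.80 − 1) = max(0, -0.01) = 0.00
(c & a) -> b = min(1, 1 − 0.00 + 0.09) = min(1, 1.09) = 1.00
(~~a -> ~~~(c -> b)) & ((c & a) -> b) = max(0, 0.30 + 1.00 − 1) = max(0, 0.30) = 0.30
~((~~a -> ~~~(c -> b)) & ((c & a) -> b)) = 1 − 0.30 = 0.70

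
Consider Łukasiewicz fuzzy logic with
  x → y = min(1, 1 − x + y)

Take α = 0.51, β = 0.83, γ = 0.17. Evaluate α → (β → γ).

0.83

β → γ = min(1, 1 − 0.83 + 0.17) = min(1, 0.34) = 0.34
α → (β → γ) = min(1, 1 − 0.51 + 0.34) = min(1, 0.83) = 0.83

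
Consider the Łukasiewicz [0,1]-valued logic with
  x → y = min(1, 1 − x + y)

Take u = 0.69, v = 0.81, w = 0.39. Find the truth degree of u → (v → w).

0.89

v → w = min(1, 1 − 0.81 + 0.39) = min(1, 0.58) = 0.58
u → (v → w) = min(1, 1 − 0.69 + 0.58) = min(1, 0.89) = 0.89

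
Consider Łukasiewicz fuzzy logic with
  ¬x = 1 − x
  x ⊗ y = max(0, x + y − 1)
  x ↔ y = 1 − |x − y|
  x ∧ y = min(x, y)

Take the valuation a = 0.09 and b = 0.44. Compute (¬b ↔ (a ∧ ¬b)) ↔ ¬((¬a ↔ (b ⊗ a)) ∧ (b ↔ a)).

0.62

¬b = 1 − 0.44 = 0.56
a ∧ ¬b = min(0.09, 0.56) = 0.09
¬b ↔ (a ∧ ¬b) = 1 − |0.56 − 0.09| = 1 − 0.47 = 0.53
¬a = 1 − 0.09 = 0.91
b ⊗ a = max(0, 0.44 + 0.09 − 1) = max(0, -0.47) = 0.00
¬a ↔ (b ⊗ a) = 1 − |0.91 − 0.00| = 1 − 0.91 = 0.09
b ↔ a = 1 − |0.44 − 0.09| = 1 − 0.35 = 0.65
(¬a ↔ (b ⊗ a)) ∧ (b ↔ a) = min(0.09, 0.65) = 0.09
¬((¬a ↔ (b ⊗ a)) ∧ (b ↔ a)) = 1 − 0.09 = 0.91
(¬b ↔ (a ∧ ¬b)) ↔ ¬((¬a ↔ (b ⊗ a)) ∧ (b ↔ a)) = 1 − |0.53 − 0.91| = 1 − 0.38 = 0.62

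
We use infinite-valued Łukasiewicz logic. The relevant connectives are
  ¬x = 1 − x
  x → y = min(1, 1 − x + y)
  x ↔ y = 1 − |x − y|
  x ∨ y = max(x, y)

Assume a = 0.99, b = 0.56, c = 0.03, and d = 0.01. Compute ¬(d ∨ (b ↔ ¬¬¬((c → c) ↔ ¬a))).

c → c = min(1, 1 − 0.03 + 0.03) = min(1, 1.00) = 1.00
¬a = 1 − 0.99 = 0.01
(c → c) ↔ ¬a = 1 − |1.00 − 0.01| = 1 − 0.99 = 0.01
¬((c → c) ↔ ¬a) = 1 − 0.01 = 0.99
¬¬((c → c) ↔ ¬a) = 1 − 0.99 = 0.01
¬¬¬((c → c) ↔ ¬a) = 1 − 0.01 = 0.99
b ↔ ¬¬¬((c → c) ↔ ¬a) = 1 − |0.56 − 0.99| = 1 − 0.43 = 0.57
d ∨ (b ↔ ¬¬¬((c → c) ↔ ¬a)) = max(0.01, 0.57) = 0.57
¬(d ∨ (b ↔ ¬¬¬((c → c) ↔ ¬a))) = 1 − 0.57 = 0.43

0.43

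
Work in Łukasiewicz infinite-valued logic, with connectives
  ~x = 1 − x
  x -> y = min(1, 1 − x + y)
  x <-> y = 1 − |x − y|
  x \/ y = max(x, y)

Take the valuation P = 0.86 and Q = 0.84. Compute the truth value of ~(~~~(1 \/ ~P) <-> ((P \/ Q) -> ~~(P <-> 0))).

~P = 1 − 0.86 = 0.14
1 \/ ~P = max(1.00, 0.14) = 1.00
~(1 \/ ~P) = 1 − 1.00 = 0.00
~~(1 \/ ~P) = 1 − 0.00 = 1.00
~~~(1 \/ ~P) = 1 − 1.00 = 0.00
P \/ Q = max(0.86, 0.84) = 0.86
P <-> 0 = 1 − |0.86 − 0.00| = 1 − 0.86 = 0.14
~(P <-> 0) = 1 − 0.14 = 0.86
~~(P <-> 0) = 1 − 0.86 = 0.14
(P \/ Q) -> ~~(P <-> 0) = min(1, 1 − 0.86 + 0.14) = min(1, 0.28) = 0.28
~~~(1 \/ ~P) <-> ((P \/ Q) -> ~~(P <-> 0)) = 1 − |0.00 − 0.28| = 1 − 0.28 = 0.72
~(~~~(1 \/ ~P) <-> ((P \/ Q) -> ~~(P <-> 0))) = 1 − 0.72 = 0.28

0.28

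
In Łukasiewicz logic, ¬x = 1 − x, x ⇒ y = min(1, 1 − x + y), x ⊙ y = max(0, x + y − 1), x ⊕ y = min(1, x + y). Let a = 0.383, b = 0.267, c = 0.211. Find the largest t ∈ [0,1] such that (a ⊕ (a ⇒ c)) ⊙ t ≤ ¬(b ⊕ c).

a ⇒ c = min(1, 1 − 0.383 + 0.211) = min(1, 0.828) = 0.828
a ⊕ (a ⇒ c) = min(1, 0.383 + 0.828) = min(1, 1.211) = 1.000
So the left factor is a ⊕ (a ⇒ c) = 1.000.
b ⊕ c = min(1, 0.267 + 0.211) = min(1, 0.478) = 0.478
¬(b ⊕ c) = 1 − 0.478 = 0.522
So the right-hand bound is ¬(b ⊕ c) = 0.522.
The residuum of the Łukasiewicz t-norm gives the supremum: min(1, 1 − 1.000 + 0.522).
1 − 1.000 + 0.522 = 0.522, so t = min(1, 0.522) = 0.522.
Check: 1.000 ⊙ 0.522 = max(0, 0.522) = 0.522 ≤ 0.522.

0.522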